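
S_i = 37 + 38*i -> [37, 75, 113, 151, 189]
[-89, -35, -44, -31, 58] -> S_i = Random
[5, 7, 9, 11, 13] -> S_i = 5 + 2*i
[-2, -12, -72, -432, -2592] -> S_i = -2*6^i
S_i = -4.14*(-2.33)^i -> [-4.14, 9.65, -22.48, 52.37, -122.02]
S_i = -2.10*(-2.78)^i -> [-2.1, 5.84, -16.23, 45.12, -125.43]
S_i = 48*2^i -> [48, 96, 192, 384, 768]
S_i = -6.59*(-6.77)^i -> [-6.59, 44.61, -302.04, 2044.8, -13843.31]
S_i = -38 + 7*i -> [-38, -31, -24, -17, -10]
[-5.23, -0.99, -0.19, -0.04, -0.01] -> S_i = -5.23*0.19^i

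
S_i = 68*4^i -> [68, 272, 1088, 4352, 17408]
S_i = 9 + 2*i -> [9, 11, 13, 15, 17]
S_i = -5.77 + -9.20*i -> [-5.77, -14.97, -24.17, -33.37, -42.57]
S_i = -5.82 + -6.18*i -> [-5.82, -12.0, -18.18, -24.36, -30.54]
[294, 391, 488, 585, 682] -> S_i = 294 + 97*i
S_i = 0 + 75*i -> [0, 75, 150, 225, 300]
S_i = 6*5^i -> [6, 30, 150, 750, 3750]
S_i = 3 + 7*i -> [3, 10, 17, 24, 31]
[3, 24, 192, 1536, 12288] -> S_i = 3*8^i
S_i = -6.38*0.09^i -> [-6.38, -0.57, -0.05, -0.0, -0.0]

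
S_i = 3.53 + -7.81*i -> [3.53, -4.28, -12.09, -19.9, -27.71]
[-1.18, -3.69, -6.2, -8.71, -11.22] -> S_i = -1.18 + -2.51*i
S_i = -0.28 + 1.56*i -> [-0.28, 1.28, 2.84, 4.4, 5.96]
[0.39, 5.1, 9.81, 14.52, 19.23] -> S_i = 0.39 + 4.71*i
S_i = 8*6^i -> [8, 48, 288, 1728, 10368]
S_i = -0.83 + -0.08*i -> [-0.83, -0.91, -0.99, -1.07, -1.15]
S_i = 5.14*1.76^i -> [5.14, 9.05, 15.92, 28.02, 49.32]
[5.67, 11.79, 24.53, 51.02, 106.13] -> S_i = 5.67*2.08^i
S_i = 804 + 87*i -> [804, 891, 978, 1065, 1152]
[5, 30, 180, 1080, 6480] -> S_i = 5*6^i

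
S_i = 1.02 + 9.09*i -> [1.02, 10.11, 19.2, 28.29, 37.38]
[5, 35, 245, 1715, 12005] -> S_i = 5*7^i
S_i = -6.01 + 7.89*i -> [-6.01, 1.88, 9.77, 17.66, 25.55]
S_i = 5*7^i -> [5, 35, 245, 1715, 12005]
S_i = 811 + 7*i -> [811, 818, 825, 832, 839]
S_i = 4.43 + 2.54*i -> [4.43, 6.97, 9.51, 12.05, 14.59]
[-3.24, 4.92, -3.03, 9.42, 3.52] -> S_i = Random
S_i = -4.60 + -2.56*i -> [-4.6, -7.16, -9.72, -12.28, -14.84]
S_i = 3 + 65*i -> [3, 68, 133, 198, 263]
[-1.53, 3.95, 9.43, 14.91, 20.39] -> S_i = -1.53 + 5.48*i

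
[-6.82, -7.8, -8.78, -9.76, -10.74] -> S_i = -6.82 + -0.98*i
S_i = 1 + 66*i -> [1, 67, 133, 199, 265]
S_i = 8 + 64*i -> [8, 72, 136, 200, 264]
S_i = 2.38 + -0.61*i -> [2.38, 1.77, 1.16, 0.55, -0.06]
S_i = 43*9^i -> [43, 387, 3483, 31347, 282123]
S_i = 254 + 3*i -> [254, 257, 260, 263, 266]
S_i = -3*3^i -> [-3, -9, -27, -81, -243]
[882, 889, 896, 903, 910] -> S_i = 882 + 7*i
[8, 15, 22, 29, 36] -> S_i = 8 + 7*i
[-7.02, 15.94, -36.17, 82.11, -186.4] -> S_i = -7.02*(-2.27)^i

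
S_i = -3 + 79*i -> [-3, 76, 155, 234, 313]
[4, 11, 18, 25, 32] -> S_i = 4 + 7*i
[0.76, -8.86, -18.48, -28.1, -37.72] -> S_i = 0.76 + -9.62*i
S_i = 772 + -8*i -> [772, 764, 756, 748, 740]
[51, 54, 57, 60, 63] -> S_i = 51 + 3*i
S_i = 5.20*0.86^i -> [5.2, 4.47, 3.85, 3.31, 2.84]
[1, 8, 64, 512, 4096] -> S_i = 1*8^i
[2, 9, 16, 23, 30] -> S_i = 2 + 7*i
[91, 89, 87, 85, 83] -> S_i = 91 + -2*i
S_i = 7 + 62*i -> [7, 69, 131, 193, 255]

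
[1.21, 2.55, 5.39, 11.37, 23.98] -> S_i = 1.21*2.11^i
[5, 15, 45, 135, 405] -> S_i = 5*3^i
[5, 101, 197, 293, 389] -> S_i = 5 + 96*i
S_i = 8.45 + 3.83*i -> [8.45, 12.28, 16.11, 19.94, 23.77]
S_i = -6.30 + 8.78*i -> [-6.3, 2.48, 11.26, 20.04, 28.82]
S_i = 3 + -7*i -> [3, -4, -11, -18, -25]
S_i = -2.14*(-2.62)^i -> [-2.14, 5.61, -14.69, 38.49, -100.84]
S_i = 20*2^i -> [20, 40, 80, 160, 320]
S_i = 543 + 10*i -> [543, 553, 563, 573, 583]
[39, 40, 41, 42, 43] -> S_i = 39 + 1*i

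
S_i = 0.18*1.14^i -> [0.18, 0.21, 0.23, 0.27, 0.3]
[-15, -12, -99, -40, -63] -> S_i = Random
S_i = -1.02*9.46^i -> [-1.02, -9.65, -91.28, -863.52, -8168.92]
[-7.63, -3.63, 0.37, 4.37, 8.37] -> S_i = -7.63 + 4.00*i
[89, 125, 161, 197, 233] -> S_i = 89 + 36*i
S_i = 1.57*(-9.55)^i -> [1.57, -14.99, 143.19, -1367.44, 13059.1]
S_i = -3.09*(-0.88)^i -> [-3.09, 2.72, -2.39, 2.11, -1.85]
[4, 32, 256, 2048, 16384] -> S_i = 4*8^i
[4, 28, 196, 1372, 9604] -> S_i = 4*7^i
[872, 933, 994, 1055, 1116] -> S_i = 872 + 61*i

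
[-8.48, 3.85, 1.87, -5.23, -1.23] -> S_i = Random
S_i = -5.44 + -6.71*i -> [-5.44, -12.15, -18.86, -25.57, -32.28]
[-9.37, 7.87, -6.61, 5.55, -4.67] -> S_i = -9.37*(-0.84)^i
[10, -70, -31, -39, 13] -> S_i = Random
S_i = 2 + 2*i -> [2, 4, 6, 8, 10]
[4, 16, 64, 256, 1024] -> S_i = 4*4^i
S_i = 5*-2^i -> [5, -10, 20, -40, 80]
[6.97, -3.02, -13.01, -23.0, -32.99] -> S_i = 6.97 + -9.99*i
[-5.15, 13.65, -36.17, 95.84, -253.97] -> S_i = -5.15*(-2.65)^i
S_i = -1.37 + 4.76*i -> [-1.37, 3.39, 8.15, 12.91, 17.67]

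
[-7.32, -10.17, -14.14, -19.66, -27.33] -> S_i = -7.32*1.39^i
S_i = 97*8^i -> [97, 776, 6208, 49664, 397312]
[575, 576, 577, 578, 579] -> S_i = 575 + 1*i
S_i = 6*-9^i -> [6, -54, 486, -4374, 39366]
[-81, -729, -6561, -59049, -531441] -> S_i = -81*9^i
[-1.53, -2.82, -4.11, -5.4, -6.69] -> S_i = -1.53 + -1.29*i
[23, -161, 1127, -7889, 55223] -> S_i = 23*-7^i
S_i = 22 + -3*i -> [22, 19, 16, 13, 10]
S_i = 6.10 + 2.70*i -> [6.1, 8.8, 11.5, 14.2, 16.9]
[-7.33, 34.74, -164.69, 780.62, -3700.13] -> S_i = -7.33*(-4.74)^i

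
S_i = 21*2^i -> [21, 42, 84, 168, 336]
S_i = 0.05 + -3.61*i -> [0.05, -3.56, -7.17, -10.78, -14.39]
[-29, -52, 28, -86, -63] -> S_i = Random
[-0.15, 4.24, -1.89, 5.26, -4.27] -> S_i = Random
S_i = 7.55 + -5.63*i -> [7.55, 1.92, -3.71, -9.34, -14.97]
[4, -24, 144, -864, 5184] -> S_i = 4*-6^i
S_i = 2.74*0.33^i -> [2.74, 0.9, 0.3, 0.1, 0.03]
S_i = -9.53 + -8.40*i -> [-9.53, -17.93, -26.33, -34.73, -43.13]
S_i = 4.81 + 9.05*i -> [4.81, 13.86, 22.91, 31.96, 41.01]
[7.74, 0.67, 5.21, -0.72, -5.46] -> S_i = Random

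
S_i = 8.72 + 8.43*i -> [8.72, 17.15, 25.58, 34.01, 42.44]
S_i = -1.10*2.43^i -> [-1.1, -2.67, -6.5, -15.78, -38.35]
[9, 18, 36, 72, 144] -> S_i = 9*2^i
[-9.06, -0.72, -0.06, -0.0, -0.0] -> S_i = -9.06*0.08^i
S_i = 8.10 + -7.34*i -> [8.1, 0.76, -6.58, -13.92, -21.26]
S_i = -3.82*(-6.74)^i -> [-3.82, 25.75, -173.53, 1169.62, -7883.21]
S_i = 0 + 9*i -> [0, 9, 18, 27, 36]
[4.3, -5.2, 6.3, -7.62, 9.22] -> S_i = 4.30*(-1.21)^i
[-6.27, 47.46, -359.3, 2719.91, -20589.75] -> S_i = -6.27*(-7.57)^i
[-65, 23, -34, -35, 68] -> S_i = Random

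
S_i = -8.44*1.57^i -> [-8.44, -13.25, -20.8, -32.66, -51.28]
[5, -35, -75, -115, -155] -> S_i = 5 + -40*i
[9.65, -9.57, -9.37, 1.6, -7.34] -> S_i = Random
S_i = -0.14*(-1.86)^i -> [-0.14, 0.26, -0.48, 0.9, -1.68]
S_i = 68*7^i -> [68, 476, 3332, 23324, 163268]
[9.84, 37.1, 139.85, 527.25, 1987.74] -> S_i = 9.84*3.77^i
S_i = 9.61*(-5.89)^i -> [9.61, -56.6, 333.39, -1963.67, 11566.04]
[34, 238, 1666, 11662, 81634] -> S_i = 34*7^i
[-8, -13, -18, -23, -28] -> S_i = -8 + -5*i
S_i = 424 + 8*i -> [424, 432, 440, 448, 456]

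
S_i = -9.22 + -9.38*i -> [-9.22, -18.6, -27.98, -37.36, -46.74]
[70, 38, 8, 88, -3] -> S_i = Random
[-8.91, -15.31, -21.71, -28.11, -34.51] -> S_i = -8.91 + -6.40*i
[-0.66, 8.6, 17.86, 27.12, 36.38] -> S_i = -0.66 + 9.26*i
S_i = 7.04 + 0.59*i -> [7.04, 7.63, 8.22, 8.81, 9.4]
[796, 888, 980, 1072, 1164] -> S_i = 796 + 92*i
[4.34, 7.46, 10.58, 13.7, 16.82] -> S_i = 4.34 + 3.12*i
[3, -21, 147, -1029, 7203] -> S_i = 3*-7^i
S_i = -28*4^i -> [-28, -112, -448, -1792, -7168]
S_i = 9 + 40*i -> [9, 49, 89, 129, 169]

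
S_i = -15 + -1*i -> [-15, -16, -17, -18, -19]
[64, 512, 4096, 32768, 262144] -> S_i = 64*8^i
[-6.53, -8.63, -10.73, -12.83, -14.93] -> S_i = -6.53 + -2.10*i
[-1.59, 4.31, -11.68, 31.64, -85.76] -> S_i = -1.59*(-2.71)^i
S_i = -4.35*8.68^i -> [-4.35, -37.76, -327.74, -2844.78, -24692.68]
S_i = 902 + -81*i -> [902, 821, 740, 659, 578]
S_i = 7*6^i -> [7, 42, 252, 1512, 9072]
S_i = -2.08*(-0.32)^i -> [-2.08, 0.67, -0.21, 0.07, -0.02]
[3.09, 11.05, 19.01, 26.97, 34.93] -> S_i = 3.09 + 7.96*i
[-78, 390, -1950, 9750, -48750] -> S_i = -78*-5^i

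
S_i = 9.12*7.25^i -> [9.12, 66.12, 479.37, 3475.43, 25196.89]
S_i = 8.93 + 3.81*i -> [8.93, 12.74, 16.55, 20.36, 24.17]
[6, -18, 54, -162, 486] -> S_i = 6*-3^i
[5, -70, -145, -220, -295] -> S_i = 5 + -75*i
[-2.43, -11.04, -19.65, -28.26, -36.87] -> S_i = -2.43 + -8.61*i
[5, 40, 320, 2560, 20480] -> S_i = 5*8^i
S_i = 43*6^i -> [43, 258, 1548, 9288, 55728]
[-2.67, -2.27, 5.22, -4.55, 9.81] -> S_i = Random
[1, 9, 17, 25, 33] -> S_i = 1 + 8*i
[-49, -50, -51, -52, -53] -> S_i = -49 + -1*i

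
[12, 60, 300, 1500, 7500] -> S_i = 12*5^i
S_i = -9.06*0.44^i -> [-9.06, -3.99, -1.75, -0.77, -0.34]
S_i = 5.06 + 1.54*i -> [5.06, 6.6, 8.14, 9.68, 11.22]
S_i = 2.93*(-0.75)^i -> [2.93, -2.2, 1.65, -1.24, 0.93]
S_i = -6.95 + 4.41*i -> [-6.95, -2.54, 1.87, 6.28, 10.69]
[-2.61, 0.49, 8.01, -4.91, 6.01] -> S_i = Random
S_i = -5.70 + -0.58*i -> [-5.7, -6.28, -6.86, -7.44, -8.02]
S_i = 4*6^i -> [4, 24, 144, 864, 5184]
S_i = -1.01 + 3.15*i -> [-1.01, 2.14, 5.29, 8.44, 11.59]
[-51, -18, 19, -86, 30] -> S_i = Random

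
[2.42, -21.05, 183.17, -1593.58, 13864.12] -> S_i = 2.42*(-8.70)^i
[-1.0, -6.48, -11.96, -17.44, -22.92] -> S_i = -1.00 + -5.48*i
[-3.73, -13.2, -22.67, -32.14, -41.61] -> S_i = -3.73 + -9.47*i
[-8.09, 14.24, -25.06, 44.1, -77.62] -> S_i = -8.09*(-1.76)^i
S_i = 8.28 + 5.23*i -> [8.28, 13.51, 18.74, 23.97, 29.2]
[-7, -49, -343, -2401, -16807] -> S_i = -7*7^i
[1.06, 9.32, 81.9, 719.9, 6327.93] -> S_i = 1.06*8.79^i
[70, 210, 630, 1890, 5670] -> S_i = 70*3^i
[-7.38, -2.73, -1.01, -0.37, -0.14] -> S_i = -7.38*0.37^i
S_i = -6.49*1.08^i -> [-6.49, -7.01, -7.57, -8.18, -8.83]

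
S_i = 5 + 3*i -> [5, 8, 11, 14, 17]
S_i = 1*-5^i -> [1, -5, 25, -125, 625]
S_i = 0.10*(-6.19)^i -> [0.1, -0.62, 3.83, -23.72, 146.81]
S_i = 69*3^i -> [69, 207, 621, 1863, 5589]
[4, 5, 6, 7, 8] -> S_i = 4 + 1*i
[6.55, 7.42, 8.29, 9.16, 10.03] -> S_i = 6.55 + 0.87*i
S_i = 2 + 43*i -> [2, 45, 88, 131, 174]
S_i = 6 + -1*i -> [6, 5, 4, 3, 2]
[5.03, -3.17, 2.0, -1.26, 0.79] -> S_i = 5.03*(-0.63)^i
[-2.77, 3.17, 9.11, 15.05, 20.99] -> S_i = -2.77 + 5.94*i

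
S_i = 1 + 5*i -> [1, 6, 11, 16, 21]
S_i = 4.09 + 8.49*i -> [4.09, 12.58, 21.07, 29.56, 38.05]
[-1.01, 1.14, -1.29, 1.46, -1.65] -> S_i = -1.01*(-1.13)^i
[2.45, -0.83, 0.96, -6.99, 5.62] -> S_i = Random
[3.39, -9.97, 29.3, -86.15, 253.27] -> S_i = 3.39*(-2.94)^i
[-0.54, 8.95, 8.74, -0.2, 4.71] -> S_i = Random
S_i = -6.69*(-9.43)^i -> [-6.69, 63.09, -594.91, 5609.98, -52902.1]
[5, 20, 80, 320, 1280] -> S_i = 5*4^i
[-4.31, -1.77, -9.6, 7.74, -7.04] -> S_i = Random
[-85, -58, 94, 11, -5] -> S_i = Random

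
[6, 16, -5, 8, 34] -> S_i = Random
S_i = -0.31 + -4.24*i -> [-0.31, -4.55, -8.79, -13.03, -17.27]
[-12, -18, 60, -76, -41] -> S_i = Random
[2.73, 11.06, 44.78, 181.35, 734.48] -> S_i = 2.73*4.05^i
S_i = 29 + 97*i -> [29, 126, 223, 320, 417]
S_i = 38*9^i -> [38, 342, 3078, 27702, 249318]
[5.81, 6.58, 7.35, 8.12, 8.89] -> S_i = 5.81 + 0.77*i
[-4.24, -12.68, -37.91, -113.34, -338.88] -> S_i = -4.24*2.99^i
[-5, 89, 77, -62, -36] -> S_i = Random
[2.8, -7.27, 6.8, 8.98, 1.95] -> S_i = Random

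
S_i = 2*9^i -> [2, 18, 162, 1458, 13122]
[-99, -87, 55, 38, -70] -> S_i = Random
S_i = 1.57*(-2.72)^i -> [1.57, -4.27, 11.62, -31.59, 85.94]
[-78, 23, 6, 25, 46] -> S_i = Random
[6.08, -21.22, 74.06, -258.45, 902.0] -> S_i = 6.08*(-3.49)^i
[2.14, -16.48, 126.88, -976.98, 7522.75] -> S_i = 2.14*(-7.70)^i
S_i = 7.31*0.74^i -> [7.31, 5.41, 4.0, 2.96, 2.19]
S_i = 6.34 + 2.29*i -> [6.34, 8.63, 10.92, 13.21, 15.5]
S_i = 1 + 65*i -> [1, 66, 131, 196, 261]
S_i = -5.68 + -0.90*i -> [-5.68, -6.58, -7.48, -8.38, -9.28]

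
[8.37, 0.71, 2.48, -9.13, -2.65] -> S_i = Random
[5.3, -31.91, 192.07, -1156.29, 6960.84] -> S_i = 5.30*(-6.02)^i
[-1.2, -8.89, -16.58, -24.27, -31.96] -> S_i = -1.20 + -7.69*i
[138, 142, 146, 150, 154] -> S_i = 138 + 4*i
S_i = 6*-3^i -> [6, -18, 54, -162, 486]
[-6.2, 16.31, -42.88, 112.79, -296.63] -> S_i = -6.20*(-2.63)^i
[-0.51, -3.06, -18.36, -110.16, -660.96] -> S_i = -0.51*6.00^i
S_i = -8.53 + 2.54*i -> [-8.53, -5.99, -3.45, -0.91, 1.63]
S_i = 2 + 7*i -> [2, 9, 16, 23, 30]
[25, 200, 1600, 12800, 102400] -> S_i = 25*8^i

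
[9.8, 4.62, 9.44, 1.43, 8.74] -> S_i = Random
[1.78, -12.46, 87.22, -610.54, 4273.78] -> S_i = 1.78*(-7.00)^i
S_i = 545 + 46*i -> [545, 591, 637, 683, 729]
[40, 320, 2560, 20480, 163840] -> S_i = 40*8^i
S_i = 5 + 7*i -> [5, 12, 19, 26, 33]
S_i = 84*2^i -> [84, 168, 336, 672, 1344]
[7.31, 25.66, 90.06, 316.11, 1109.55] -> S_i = 7.31*3.51^i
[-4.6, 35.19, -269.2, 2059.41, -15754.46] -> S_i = -4.60*(-7.65)^i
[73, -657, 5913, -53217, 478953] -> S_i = 73*-9^i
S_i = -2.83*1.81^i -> [-2.83, -5.12, -9.27, -16.78, -30.37]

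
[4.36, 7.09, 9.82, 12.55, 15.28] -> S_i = 4.36 + 2.73*i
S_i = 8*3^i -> [8, 24, 72, 216, 648]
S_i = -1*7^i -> [-1, -7, -49, -343, -2401]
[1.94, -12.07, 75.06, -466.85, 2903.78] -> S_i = 1.94*(-6.22)^i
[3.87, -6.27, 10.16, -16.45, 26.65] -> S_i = 3.87*(-1.62)^i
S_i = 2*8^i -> [2, 16, 128, 1024, 8192]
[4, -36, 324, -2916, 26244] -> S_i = 4*-9^i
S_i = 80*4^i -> [80, 320, 1280, 5120, 20480]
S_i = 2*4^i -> [2, 8, 32, 128, 512]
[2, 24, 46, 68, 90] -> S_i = 2 + 22*i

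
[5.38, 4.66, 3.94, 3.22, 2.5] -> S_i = 5.38 + -0.72*i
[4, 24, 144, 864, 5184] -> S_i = 4*6^i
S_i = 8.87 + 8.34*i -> [8.87, 17.21, 25.55, 33.89, 42.23]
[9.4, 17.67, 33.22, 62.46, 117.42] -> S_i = 9.40*1.88^i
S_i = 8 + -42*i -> [8, -34, -76, -118, -160]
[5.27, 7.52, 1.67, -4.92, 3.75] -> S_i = Random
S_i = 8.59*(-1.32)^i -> [8.59, -11.34, 14.97, -19.76, 26.08]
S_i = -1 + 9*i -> [-1, 8, 17, 26, 35]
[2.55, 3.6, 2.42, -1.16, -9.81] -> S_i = Random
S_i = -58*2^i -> [-58, -116, -232, -464, -928]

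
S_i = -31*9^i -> [-31, -279, -2511, -22599, -203391]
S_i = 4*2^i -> [4, 8, 16, 32, 64]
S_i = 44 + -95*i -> [44, -51, -146, -241, -336]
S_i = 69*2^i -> [69, 138, 276, 552, 1104]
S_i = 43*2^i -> [43, 86, 172, 344, 688]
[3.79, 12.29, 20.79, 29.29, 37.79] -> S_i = 3.79 + 8.50*i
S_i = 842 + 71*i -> [842, 913, 984, 1055, 1126]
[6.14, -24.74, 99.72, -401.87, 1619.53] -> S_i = 6.14*(-4.03)^i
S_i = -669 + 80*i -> [-669, -589, -509, -429, -349]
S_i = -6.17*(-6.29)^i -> [-6.17, 38.81, -244.11, 1535.46, -9658.01]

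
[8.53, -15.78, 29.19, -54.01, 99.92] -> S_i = 8.53*(-1.85)^i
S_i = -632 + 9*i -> [-632, -623, -614, -605, -596]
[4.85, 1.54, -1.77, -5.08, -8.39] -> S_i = 4.85 + -3.31*i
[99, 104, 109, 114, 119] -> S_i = 99 + 5*i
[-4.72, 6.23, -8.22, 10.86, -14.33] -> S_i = -4.72*(-1.32)^i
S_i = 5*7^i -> [5, 35, 245, 1715, 12005]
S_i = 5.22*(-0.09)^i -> [5.22, -0.47, 0.04, -0.0, 0.0]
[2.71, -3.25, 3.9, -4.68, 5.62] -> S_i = 2.71*(-1.20)^i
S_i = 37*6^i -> [37, 222, 1332, 7992, 47952]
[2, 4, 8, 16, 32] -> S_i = 2*2^i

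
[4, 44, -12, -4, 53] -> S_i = Random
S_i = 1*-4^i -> [1, -4, 16, -64, 256]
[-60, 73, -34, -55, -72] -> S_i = Random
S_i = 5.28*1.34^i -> [5.28, 7.08, 9.48, 12.7, 17.02]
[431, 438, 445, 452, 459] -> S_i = 431 + 7*i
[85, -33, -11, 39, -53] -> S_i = Random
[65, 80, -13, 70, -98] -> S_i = Random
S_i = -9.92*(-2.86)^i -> [-9.92, 28.37, -81.14, 232.07, -663.71]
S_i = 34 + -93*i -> [34, -59, -152, -245, -338]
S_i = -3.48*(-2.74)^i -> [-3.48, 9.54, -26.13, 71.59, -196.15]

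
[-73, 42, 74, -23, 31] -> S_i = Random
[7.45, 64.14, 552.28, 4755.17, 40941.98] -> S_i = 7.45*8.61^i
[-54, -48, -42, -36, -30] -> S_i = -54 + 6*i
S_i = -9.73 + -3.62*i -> [-9.73, -13.35, -16.97, -20.59, -24.21]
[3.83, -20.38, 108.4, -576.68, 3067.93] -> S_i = 3.83*(-5.32)^i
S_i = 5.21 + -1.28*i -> [5.21, 3.93, 2.65, 1.37, 0.09]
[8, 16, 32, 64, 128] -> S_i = 8*2^i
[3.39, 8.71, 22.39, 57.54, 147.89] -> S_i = 3.39*2.57^i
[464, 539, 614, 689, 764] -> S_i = 464 + 75*i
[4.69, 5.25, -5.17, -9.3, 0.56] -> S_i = Random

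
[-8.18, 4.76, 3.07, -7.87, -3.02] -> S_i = Random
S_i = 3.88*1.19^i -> [3.88, 4.62, 5.49, 6.54, 7.78]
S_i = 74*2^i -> [74, 148, 296, 592, 1184]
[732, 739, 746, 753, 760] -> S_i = 732 + 7*i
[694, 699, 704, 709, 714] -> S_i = 694 + 5*i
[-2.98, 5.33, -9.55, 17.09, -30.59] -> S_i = -2.98*(-1.79)^i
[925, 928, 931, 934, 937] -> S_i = 925 + 3*i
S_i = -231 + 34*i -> [-231, -197, -163, -129, -95]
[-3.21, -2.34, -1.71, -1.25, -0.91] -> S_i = -3.21*0.73^i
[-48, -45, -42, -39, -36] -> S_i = -48 + 3*i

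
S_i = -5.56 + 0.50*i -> [-5.56, -5.06, -4.56, -4.06, -3.56]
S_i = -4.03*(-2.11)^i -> [-4.03, 8.5, -17.94, 37.86, -79.88]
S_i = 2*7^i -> [2, 14, 98, 686, 4802]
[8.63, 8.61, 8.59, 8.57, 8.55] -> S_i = 8.63 + -0.02*i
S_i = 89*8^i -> [89, 712, 5696, 45568, 364544]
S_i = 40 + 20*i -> [40, 60, 80, 100, 120]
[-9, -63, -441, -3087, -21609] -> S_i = -9*7^i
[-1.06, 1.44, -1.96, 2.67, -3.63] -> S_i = -1.06*(-1.36)^i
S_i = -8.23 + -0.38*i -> [-8.23, -8.61, -8.99, -9.37, -9.75]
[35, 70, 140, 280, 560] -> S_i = 35*2^i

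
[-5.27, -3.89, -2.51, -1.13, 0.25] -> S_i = -5.27 + 1.38*i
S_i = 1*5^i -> [1, 5, 25, 125, 625]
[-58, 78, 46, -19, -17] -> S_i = Random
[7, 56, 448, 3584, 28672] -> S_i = 7*8^i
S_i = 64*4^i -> [64, 256, 1024, 4096, 16384]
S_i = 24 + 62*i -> [24, 86, 148, 210, 272]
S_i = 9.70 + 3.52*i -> [9.7, 13.22, 16.74, 20.26, 23.78]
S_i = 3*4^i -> [3, 12, 48, 192, 768]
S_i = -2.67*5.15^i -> [-2.67, -13.75, -70.82, -364.7, -1878.19]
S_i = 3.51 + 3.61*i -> [3.51, 7.12, 10.73, 14.34, 17.95]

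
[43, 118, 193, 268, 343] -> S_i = 43 + 75*i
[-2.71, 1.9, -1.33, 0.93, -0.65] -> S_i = -2.71*(-0.70)^i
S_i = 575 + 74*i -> [575, 649, 723, 797, 871]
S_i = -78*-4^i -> [-78, 312, -1248, 4992, -19968]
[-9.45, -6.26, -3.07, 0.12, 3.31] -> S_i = -9.45 + 3.19*i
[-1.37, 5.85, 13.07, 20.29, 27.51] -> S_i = -1.37 + 7.22*i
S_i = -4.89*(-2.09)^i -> [-4.89, 10.22, -21.36, 44.64, -93.3]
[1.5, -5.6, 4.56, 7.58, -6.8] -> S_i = Random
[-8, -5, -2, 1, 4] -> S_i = -8 + 3*i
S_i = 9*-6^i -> [9, -54, 324, -1944, 11664]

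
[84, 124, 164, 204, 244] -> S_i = 84 + 40*i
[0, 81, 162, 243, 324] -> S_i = 0 + 81*i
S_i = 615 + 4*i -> [615, 619, 623, 627, 631]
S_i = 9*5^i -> [9, 45, 225, 1125, 5625]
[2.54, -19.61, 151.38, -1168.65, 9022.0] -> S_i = 2.54*(-7.72)^i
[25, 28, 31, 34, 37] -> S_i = 25 + 3*i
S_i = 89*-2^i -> [89, -178, 356, -712, 1424]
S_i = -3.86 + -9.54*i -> [-3.86, -13.4, -22.94, -32.48, -42.02]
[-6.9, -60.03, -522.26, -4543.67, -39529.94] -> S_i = -6.90*8.70^i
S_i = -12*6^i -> [-12, -72, -432, -2592, -15552]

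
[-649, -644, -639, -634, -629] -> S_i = -649 + 5*i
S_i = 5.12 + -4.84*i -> [5.12, 0.28, -4.56, -9.4, -14.24]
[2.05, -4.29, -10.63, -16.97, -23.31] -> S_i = 2.05 + -6.34*i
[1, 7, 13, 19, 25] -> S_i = 1 + 6*i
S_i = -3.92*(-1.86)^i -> [-3.92, 7.29, -13.56, 25.22, -46.92]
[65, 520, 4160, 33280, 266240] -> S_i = 65*8^i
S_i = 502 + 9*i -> [502, 511, 520, 529, 538]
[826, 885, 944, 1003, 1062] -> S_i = 826 + 59*i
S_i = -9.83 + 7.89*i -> [-9.83, -1.94, 5.95, 13.84, 21.73]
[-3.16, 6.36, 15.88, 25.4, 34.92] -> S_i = -3.16 + 9.52*i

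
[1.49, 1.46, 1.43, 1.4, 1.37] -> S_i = 1.49*0.98^i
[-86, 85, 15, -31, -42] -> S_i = Random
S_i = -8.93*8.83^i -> [-8.93, -78.85, -696.26, -6148.0, -54286.8]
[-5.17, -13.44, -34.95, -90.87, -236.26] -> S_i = -5.17*2.60^i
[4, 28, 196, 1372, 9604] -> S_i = 4*7^i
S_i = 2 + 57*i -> [2, 59, 116, 173, 230]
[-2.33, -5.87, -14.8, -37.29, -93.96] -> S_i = -2.33*2.52^i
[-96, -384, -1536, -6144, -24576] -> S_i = -96*4^i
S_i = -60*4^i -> [-60, -240, -960, -3840, -15360]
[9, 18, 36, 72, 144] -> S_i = 9*2^i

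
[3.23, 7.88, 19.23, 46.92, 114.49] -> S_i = 3.23*2.44^i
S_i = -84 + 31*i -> [-84, -53, -22, 9, 40]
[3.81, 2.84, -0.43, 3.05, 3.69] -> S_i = Random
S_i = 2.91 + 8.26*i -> [2.91, 11.17, 19.43, 27.69, 35.95]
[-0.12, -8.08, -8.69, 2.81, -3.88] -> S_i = Random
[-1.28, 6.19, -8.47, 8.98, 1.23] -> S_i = Random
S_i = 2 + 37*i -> [2, 39, 76, 113, 150]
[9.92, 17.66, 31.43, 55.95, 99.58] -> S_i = 9.92*1.78^i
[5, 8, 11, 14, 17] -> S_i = 5 + 3*i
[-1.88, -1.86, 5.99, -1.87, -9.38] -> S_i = Random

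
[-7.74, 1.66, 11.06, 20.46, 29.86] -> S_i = -7.74 + 9.40*i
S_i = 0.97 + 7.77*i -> [0.97, 8.74, 16.51, 24.28, 32.05]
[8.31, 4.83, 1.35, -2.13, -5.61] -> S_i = 8.31 + -3.48*i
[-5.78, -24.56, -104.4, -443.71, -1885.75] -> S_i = -5.78*4.25^i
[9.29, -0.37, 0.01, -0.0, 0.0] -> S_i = 9.29*(-0.04)^i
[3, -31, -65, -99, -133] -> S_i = 3 + -34*i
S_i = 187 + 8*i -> [187, 195, 203, 211, 219]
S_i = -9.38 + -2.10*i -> [-9.38, -11.48, -13.58, -15.68, -17.78]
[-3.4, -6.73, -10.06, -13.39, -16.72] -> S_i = -3.40 + -3.33*i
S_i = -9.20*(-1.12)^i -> [-9.2, 10.3, -11.54, 12.93, -14.48]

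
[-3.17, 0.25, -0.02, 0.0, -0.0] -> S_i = -3.17*(-0.08)^i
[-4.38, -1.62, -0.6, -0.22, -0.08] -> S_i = -4.38*0.37^i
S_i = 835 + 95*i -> [835, 930, 1025, 1120, 1215]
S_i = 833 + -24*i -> [833, 809, 785, 761, 737]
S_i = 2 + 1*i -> [2, 3, 4, 5, 6]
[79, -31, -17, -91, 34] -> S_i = Random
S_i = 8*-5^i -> [8, -40, 200, -1000, 5000]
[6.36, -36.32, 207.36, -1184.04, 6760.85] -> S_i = 6.36*(-5.71)^i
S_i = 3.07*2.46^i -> [3.07, 7.55, 18.58, 45.7, 112.43]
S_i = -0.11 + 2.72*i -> [-0.11, 2.61, 5.33, 8.05, 10.77]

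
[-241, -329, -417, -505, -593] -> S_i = -241 + -88*i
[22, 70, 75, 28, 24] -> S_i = Random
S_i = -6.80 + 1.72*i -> [-6.8, -5.08, -3.36, -1.64, 0.08]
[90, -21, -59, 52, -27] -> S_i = Random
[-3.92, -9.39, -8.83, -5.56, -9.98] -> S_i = Random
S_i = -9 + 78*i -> [-9, 69, 147, 225, 303]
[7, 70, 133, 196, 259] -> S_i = 7 + 63*i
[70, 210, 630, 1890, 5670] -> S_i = 70*3^i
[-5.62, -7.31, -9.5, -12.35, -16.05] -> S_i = -5.62*1.30^i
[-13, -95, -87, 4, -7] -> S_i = Random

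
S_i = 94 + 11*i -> [94, 105, 116, 127, 138]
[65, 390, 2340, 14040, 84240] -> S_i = 65*6^i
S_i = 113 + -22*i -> [113, 91, 69, 47, 25]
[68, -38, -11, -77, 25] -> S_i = Random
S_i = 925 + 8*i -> [925, 933, 941, 949, 957]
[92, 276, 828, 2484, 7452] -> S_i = 92*3^i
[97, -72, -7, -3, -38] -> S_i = Random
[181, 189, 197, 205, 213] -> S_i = 181 + 8*i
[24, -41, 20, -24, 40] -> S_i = Random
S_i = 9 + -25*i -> [9, -16, -41, -66, -91]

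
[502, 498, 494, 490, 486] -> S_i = 502 + -4*i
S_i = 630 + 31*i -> [630, 661, 692, 723, 754]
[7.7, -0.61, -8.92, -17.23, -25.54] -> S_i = 7.70 + -8.31*i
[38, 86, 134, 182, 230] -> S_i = 38 + 48*i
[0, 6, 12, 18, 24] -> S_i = 0 + 6*i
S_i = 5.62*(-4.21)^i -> [5.62, -23.66, 99.61, -419.36, 1765.49]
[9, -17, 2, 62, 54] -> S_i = Random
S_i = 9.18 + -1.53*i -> [9.18, 7.65, 6.12, 4.59, 3.06]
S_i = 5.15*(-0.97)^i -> [5.15, -5.0, 4.85, -4.7, 4.56]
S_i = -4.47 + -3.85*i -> [-4.47, -8.32, -12.17, -16.02, -19.87]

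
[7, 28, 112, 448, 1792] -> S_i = 7*4^i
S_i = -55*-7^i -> [-55, 385, -2695, 18865, -132055]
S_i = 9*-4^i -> [9, -36, 144, -576, 2304]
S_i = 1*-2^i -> [1, -2, 4, -8, 16]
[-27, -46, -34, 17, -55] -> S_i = Random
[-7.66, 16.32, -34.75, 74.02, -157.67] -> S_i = -7.66*(-2.13)^i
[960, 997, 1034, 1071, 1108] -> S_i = 960 + 37*i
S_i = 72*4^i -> [72, 288, 1152, 4608, 18432]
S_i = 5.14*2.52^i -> [5.14, 12.95, 32.64, 82.26, 207.28]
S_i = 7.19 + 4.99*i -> [7.19, 12.18, 17.17, 22.16, 27.15]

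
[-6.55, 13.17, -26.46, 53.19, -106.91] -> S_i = -6.55*(-2.01)^i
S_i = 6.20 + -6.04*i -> [6.2, 0.16, -5.88, -11.92, -17.96]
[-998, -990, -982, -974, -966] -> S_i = -998 + 8*i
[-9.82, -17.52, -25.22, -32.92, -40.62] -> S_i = -9.82 + -7.70*i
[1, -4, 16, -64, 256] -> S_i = 1*-4^i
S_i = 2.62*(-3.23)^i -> [2.62, -8.46, 27.33, -88.29, 285.17]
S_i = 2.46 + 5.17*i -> [2.46, 7.63, 12.8, 17.97, 23.14]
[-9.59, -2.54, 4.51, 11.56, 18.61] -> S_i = -9.59 + 7.05*i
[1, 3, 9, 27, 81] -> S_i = 1*3^i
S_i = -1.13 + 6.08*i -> [-1.13, 4.95, 11.03, 17.11, 23.19]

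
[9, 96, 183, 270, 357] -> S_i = 9 + 87*i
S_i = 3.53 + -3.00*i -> [3.53, 0.53, -2.47, -5.47, -8.47]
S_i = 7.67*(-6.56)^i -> [7.67, -50.32, 330.07, -2165.24, 14204.0]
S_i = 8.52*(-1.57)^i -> [8.52, -13.38, 21.0, -32.97, 51.77]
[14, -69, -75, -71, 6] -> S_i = Random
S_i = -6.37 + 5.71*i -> [-6.37, -0.66, 5.05, 10.76, 16.47]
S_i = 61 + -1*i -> [61, 60, 59, 58, 57]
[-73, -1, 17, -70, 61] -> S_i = Random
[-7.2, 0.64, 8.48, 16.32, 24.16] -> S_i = -7.20 + 7.84*i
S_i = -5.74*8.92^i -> [-5.74, -51.2, -456.71, -4073.86, -36338.86]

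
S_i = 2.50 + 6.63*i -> [2.5, 9.13, 15.76, 22.39, 29.02]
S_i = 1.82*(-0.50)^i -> [1.82, -0.91, 0.46, -0.23, 0.11]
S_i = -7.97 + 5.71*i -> [-7.97, -2.26, 3.45, 9.16, 14.87]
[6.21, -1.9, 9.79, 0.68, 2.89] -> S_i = Random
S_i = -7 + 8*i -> [-7, 1, 9, 17, 25]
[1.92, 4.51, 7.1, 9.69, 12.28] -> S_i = 1.92 + 2.59*i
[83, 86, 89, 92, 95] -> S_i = 83 + 3*i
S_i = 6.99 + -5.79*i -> [6.99, 1.2, -4.59, -10.38, -16.17]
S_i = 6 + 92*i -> [6, 98, 190, 282, 374]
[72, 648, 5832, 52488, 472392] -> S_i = 72*9^i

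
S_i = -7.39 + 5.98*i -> [-7.39, -1.41, 4.57, 10.55, 16.53]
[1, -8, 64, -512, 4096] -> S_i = 1*-8^i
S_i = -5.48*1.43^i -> [-5.48, -7.84, -11.21, -16.02, -22.92]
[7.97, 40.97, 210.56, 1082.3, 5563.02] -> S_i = 7.97*5.14^i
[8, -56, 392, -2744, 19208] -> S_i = 8*-7^i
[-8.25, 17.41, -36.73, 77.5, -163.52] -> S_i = -8.25*(-2.11)^i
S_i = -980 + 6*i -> [-980, -974, -968, -962, -956]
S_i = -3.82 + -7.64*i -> [-3.82, -11.46, -19.1, -26.74, -34.38]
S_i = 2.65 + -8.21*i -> [2.65, -5.56, -13.77, -21.98, -30.19]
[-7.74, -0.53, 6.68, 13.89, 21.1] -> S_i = -7.74 + 7.21*i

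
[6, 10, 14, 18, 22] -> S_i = 6 + 4*i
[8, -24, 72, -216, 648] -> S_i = 8*-3^i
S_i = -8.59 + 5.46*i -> [-8.59, -3.13, 2.33, 7.79, 13.25]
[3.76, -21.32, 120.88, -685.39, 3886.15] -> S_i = 3.76*(-5.67)^i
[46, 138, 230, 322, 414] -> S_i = 46 + 92*i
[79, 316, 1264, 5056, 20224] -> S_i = 79*4^i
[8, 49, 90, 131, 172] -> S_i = 8 + 41*i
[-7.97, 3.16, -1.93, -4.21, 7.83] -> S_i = Random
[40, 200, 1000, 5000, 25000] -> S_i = 40*5^i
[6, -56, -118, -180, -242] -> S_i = 6 + -62*i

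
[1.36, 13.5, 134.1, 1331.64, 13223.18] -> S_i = 1.36*9.93^i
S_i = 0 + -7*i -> [0, -7, -14, -21, -28]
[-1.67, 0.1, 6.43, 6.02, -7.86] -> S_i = Random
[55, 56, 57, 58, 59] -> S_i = 55 + 1*i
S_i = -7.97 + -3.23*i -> [-7.97, -11.2, -14.43, -17.66, -20.89]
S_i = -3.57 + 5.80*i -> [-3.57, 2.23, 8.03, 13.83, 19.63]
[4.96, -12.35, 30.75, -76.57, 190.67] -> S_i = 4.96*(-2.49)^i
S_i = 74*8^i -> [74, 592, 4736, 37888, 303104]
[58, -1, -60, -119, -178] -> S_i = 58 + -59*i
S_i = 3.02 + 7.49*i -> [3.02, 10.51, 18.0, 25.49, 32.98]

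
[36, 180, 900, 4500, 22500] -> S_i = 36*5^i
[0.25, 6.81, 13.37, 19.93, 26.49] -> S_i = 0.25 + 6.56*i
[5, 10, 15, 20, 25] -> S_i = 5 + 5*i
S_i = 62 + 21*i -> [62, 83, 104, 125, 146]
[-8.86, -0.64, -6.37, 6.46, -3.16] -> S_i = Random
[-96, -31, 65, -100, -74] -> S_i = Random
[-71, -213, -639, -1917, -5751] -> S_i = -71*3^i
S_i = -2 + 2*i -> [-2, 0, 2, 4, 6]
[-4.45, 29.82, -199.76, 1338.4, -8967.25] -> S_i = -4.45*(-6.70)^i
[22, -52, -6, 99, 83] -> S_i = Random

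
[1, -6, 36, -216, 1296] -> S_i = 1*-6^i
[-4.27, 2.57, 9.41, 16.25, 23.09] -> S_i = -4.27 + 6.84*i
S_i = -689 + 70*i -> [-689, -619, -549, -479, -409]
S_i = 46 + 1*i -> [46, 47, 48, 49, 50]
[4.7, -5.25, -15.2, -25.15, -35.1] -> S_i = 4.70 + -9.95*i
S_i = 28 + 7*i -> [28, 35, 42, 49, 56]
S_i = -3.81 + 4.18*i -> [-3.81, 0.37, 4.55, 8.73, 12.91]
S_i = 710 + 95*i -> [710, 805, 900, 995, 1090]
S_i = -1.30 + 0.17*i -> [-1.3, -1.13, -0.96, -0.79, -0.62]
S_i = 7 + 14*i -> [7, 21, 35, 49, 63]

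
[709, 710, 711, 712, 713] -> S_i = 709 + 1*i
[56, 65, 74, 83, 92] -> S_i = 56 + 9*i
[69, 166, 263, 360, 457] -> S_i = 69 + 97*i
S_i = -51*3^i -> [-51, -153, -459, -1377, -4131]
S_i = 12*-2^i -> [12, -24, 48, -96, 192]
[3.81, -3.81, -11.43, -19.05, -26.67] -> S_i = 3.81 + -7.62*i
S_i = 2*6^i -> [2, 12, 72, 432, 2592]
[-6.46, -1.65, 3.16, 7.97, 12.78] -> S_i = -6.46 + 4.81*i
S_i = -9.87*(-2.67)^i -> [-9.87, 26.35, -70.36, 187.87, -501.61]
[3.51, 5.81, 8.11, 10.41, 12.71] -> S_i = 3.51 + 2.30*i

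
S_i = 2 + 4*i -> [2, 6, 10, 14, 18]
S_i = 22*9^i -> [22, 198, 1782, 16038, 144342]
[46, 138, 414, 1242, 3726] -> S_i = 46*3^i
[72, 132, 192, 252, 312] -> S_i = 72 + 60*i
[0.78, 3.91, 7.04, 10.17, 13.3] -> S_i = 0.78 + 3.13*i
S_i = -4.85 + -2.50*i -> [-4.85, -7.35, -9.85, -12.35, -14.85]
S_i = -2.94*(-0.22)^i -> [-2.94, 0.65, -0.14, 0.03, -0.01]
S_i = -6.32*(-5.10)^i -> [-6.32, 32.23, -164.38, 838.35, -4275.61]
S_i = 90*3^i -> [90, 270, 810, 2430, 7290]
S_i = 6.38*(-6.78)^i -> [6.38, -43.26, 293.28, -1988.43, 13481.54]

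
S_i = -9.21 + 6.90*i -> [-9.21, -2.31, 4.59, 11.49, 18.39]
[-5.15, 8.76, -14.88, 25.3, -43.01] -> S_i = -5.15*(-1.70)^i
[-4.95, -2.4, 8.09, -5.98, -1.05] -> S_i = Random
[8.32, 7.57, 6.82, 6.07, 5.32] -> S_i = 8.32 + -0.75*i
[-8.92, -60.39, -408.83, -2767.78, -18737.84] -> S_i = -8.92*6.77^i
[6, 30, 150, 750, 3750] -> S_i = 6*5^i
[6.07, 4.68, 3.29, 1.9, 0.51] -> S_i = 6.07 + -1.39*i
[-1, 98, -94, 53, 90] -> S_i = Random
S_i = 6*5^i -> [6, 30, 150, 750, 3750]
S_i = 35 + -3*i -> [35, 32, 29, 26, 23]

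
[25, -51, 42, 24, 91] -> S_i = Random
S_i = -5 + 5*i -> [-5, 0, 5, 10, 15]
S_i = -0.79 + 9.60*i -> [-0.79, 8.81, 18.41, 28.01, 37.61]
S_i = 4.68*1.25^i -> [4.68, 5.85, 7.31, 9.14, 11.43]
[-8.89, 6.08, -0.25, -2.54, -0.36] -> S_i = Random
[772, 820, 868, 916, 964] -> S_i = 772 + 48*i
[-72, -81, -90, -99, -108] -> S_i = -72 + -9*i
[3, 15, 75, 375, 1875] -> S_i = 3*5^i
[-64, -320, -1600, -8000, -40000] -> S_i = -64*5^i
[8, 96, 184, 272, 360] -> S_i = 8 + 88*i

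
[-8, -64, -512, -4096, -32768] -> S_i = -8*8^i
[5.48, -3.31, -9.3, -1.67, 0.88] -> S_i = Random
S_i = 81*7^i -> [81, 567, 3969, 27783, 194481]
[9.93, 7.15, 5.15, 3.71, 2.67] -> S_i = 9.93*0.72^i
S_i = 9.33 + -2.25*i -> [9.33, 7.08, 4.83, 2.58, 0.33]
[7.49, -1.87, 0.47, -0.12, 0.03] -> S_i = 7.49*(-0.25)^i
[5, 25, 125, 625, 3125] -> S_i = 5*5^i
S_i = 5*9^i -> [5, 45, 405, 3645, 32805]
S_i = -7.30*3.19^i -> [-7.3, -23.29, -74.29, -236.97, -755.94]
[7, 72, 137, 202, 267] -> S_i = 7 + 65*i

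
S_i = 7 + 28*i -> [7, 35, 63, 91, 119]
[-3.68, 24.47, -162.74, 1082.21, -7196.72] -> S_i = -3.68*(-6.65)^i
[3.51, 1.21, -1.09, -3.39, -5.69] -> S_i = 3.51 + -2.30*i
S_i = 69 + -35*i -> [69, 34, -1, -36, -71]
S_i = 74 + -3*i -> [74, 71, 68, 65, 62]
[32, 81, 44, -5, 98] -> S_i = Random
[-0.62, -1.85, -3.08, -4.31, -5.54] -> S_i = -0.62 + -1.23*i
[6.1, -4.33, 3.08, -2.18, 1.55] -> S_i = 6.10*(-0.71)^i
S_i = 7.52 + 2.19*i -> [7.52, 9.71, 11.9, 14.09, 16.28]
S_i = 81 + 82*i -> [81, 163, 245, 327, 409]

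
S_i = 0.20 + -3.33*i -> [0.2, -3.13, -6.46, -9.79, -13.12]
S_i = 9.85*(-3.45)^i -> [9.85, -33.98, 117.24, -404.48, 1395.44]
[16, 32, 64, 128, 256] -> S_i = 16*2^i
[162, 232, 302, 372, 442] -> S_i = 162 + 70*i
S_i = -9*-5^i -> [-9, 45, -225, 1125, -5625]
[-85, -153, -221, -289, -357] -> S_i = -85 + -68*i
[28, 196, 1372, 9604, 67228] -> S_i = 28*7^i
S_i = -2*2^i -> [-2, -4, -8, -16, -32]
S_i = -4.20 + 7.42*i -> [-4.2, 3.22, 10.64, 18.06, 25.48]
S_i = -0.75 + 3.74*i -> [-0.75, 2.99, 6.73, 10.47, 14.21]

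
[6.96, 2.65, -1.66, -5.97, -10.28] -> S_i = 6.96 + -4.31*i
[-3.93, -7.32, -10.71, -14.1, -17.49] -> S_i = -3.93 + -3.39*i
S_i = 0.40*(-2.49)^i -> [0.4, -1.0, 2.48, -6.18, 15.38]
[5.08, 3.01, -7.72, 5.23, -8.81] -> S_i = Random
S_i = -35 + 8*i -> [-35, -27, -19, -11, -3]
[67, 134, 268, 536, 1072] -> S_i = 67*2^i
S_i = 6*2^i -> [6, 12, 24, 48, 96]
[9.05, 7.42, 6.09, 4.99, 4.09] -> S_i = 9.05*0.82^i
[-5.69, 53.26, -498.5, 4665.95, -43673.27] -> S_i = -5.69*(-9.36)^i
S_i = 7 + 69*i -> [7, 76, 145, 214, 283]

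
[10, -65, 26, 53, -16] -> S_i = Random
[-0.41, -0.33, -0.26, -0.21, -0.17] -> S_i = -0.41*0.80^i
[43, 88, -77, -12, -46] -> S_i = Random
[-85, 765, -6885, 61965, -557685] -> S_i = -85*-9^i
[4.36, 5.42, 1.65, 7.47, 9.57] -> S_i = Random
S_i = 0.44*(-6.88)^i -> [0.44, -3.03, 20.83, -143.29, 985.84]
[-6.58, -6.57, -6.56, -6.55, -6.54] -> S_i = -6.58 + 0.01*i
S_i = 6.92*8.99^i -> [6.92, 62.21, 559.28, 5027.88, 45200.67]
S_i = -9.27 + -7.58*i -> [-9.27, -16.85, -24.43, -32.01, -39.59]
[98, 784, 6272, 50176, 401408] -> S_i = 98*8^i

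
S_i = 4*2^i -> [4, 8, 16, 32, 64]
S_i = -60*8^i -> [-60, -480, -3840, -30720, -245760]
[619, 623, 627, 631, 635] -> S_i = 619 + 4*i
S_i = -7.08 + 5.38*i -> [-7.08, -1.7, 3.68, 9.06, 14.44]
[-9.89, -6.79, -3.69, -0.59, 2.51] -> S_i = -9.89 + 3.10*i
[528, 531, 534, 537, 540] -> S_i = 528 + 3*i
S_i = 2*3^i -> [2, 6, 18, 54, 162]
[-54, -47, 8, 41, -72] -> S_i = Random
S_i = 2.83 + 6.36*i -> [2.83, 9.19, 15.55, 21.91, 28.27]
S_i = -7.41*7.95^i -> [-7.41, -58.91, -468.33, -3723.23, -29599.66]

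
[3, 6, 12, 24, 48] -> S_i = 3*2^i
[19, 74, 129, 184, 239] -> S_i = 19 + 55*i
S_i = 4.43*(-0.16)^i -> [4.43, -0.71, 0.11, -0.02, 0.0]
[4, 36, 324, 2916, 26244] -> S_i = 4*9^i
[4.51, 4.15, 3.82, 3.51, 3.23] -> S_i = 4.51*0.92^i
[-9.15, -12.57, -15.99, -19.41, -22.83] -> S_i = -9.15 + -3.42*i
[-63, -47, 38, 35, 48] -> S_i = Random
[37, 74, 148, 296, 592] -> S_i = 37*2^i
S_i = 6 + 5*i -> [6, 11, 16, 21, 26]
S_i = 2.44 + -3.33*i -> [2.44, -0.89, -4.22, -7.55, -10.88]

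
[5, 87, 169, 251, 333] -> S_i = 5 + 82*i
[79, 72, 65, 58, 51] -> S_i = 79 + -7*i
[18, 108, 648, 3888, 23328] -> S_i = 18*6^i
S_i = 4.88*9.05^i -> [4.88, 44.16, 399.68, 3617.14, 32735.14]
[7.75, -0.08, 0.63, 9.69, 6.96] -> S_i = Random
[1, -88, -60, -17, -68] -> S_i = Random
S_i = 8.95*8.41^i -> [8.95, 75.27, 633.02, 5323.67, 44772.05]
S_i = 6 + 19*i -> [6, 25, 44, 63, 82]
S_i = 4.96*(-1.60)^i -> [4.96, -7.94, 12.7, -20.32, 32.51]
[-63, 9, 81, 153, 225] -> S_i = -63 + 72*i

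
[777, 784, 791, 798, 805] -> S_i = 777 + 7*i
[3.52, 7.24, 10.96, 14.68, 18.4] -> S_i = 3.52 + 3.72*i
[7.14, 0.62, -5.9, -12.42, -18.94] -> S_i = 7.14 + -6.52*i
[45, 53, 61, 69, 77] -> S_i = 45 + 8*i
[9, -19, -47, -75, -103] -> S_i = 9 + -28*i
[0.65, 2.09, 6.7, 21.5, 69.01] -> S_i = 0.65*3.21^i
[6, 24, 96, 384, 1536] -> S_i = 6*4^i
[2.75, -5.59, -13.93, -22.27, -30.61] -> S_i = 2.75 + -8.34*i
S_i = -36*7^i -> [-36, -252, -1764, -12348, -86436]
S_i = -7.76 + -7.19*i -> [-7.76, -14.95, -22.14, -29.33, -36.52]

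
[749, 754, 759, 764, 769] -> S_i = 749 + 5*i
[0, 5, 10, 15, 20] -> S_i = 0 + 5*i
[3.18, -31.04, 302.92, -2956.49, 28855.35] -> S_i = 3.18*(-9.76)^i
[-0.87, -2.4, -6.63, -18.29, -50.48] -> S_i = -0.87*2.76^i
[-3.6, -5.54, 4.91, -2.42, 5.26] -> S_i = Random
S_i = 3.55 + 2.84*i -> [3.55, 6.39, 9.23, 12.07, 14.91]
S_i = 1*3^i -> [1, 3, 9, 27, 81]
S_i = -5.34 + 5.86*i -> [-5.34, 0.52, 6.38, 12.24, 18.1]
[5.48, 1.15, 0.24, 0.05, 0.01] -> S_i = 5.48*0.21^i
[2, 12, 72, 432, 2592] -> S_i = 2*6^i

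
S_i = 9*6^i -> [9, 54, 324, 1944, 11664]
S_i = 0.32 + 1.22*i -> [0.32, 1.54, 2.76, 3.98, 5.2]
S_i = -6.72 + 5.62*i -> [-6.72, -1.1, 4.52, 10.14, 15.76]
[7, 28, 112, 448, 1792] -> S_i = 7*4^i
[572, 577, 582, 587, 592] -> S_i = 572 + 5*i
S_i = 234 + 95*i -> [234, 329, 424, 519, 614]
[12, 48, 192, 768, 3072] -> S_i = 12*4^i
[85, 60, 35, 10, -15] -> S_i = 85 + -25*i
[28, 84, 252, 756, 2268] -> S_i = 28*3^i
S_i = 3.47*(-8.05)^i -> [3.47, -27.93, 224.86, -1810.16, 14571.79]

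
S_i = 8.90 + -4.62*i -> [8.9, 4.28, -0.34, -4.96, -9.58]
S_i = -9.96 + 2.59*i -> [-9.96, -7.37, -4.78, -2.19, 0.4]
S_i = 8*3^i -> [8, 24, 72, 216, 648]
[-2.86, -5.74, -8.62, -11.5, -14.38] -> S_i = -2.86 + -2.88*i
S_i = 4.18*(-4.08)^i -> [4.18, -17.05, 69.58, -283.89, 1158.29]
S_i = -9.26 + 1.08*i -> [-9.26, -8.18, -7.1, -6.02, -4.94]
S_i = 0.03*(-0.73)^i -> [0.03, -0.02, 0.02, -0.01, 0.01]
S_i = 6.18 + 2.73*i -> [6.18, 8.91, 11.64, 14.37, 17.1]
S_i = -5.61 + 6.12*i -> [-5.61, 0.51, 6.63, 12.75, 18.87]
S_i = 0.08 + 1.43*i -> [0.08, 1.51, 2.94, 4.37, 5.8]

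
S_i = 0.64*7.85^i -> [0.64, 5.02, 39.44, 309.59, 2430.29]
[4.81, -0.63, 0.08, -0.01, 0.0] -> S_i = 4.81*(-0.13)^i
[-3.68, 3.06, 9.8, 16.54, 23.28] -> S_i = -3.68 + 6.74*i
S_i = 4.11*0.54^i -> [4.11, 2.22, 1.2, 0.65, 0.35]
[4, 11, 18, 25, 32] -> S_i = 4 + 7*i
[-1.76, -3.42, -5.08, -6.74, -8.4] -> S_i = -1.76 + -1.66*i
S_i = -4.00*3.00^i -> [-4.0, -12.0, -36.0, -108.0, -324.0]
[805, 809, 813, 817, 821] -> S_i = 805 + 4*i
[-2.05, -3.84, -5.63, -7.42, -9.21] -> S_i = -2.05 + -1.79*i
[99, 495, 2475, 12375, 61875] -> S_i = 99*5^i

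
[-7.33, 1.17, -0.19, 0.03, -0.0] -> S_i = -7.33*(-0.16)^i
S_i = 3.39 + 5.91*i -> [3.39, 9.3, 15.21, 21.12, 27.03]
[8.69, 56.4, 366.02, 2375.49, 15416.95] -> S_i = 8.69*6.49^i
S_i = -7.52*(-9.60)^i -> [-7.52, 72.19, -693.04, 6653.21, -63870.86]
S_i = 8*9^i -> [8, 72, 648, 5832, 52488]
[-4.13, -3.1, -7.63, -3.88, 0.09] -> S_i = Random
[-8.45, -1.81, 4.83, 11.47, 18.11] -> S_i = -8.45 + 6.64*i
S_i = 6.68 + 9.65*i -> [6.68, 16.33, 25.98, 35.63, 45.28]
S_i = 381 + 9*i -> [381, 390, 399, 408, 417]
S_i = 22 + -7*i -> [22, 15, 8, 1, -6]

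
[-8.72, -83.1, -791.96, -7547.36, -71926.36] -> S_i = -8.72*9.53^i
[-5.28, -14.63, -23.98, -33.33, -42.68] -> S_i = -5.28 + -9.35*i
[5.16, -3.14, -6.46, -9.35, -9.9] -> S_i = Random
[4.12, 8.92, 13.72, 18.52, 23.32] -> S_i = 4.12 + 4.80*i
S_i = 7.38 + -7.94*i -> [7.38, -0.56, -8.5, -16.44, -24.38]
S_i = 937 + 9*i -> [937, 946, 955, 964, 973]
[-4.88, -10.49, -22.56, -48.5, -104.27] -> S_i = -4.88*2.15^i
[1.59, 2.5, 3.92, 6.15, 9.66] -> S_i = 1.59*1.57^i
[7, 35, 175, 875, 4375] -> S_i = 7*5^i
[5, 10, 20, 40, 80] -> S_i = 5*2^i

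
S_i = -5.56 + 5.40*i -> [-5.56, -0.16, 5.24, 10.64, 16.04]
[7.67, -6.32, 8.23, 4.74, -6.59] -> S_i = Random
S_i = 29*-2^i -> [29, -58, 116, -232, 464]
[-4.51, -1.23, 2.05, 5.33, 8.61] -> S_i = -4.51 + 3.28*i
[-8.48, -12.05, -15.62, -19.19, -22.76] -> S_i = -8.48 + -3.57*i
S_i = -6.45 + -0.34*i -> [-6.45, -6.79, -7.13, -7.47, -7.81]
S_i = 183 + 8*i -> [183, 191, 199, 207, 215]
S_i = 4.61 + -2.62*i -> [4.61, 1.99, -0.63, -3.25, -5.87]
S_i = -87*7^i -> [-87, -609, -4263, -29841, -208887]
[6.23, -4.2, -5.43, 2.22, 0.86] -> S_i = Random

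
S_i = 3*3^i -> [3, 9, 27, 81, 243]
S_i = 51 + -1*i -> [51, 50, 49, 48, 47]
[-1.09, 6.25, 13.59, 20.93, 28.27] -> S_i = -1.09 + 7.34*i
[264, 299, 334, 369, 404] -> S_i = 264 + 35*i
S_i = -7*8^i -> [-7, -56, -448, -3584, -28672]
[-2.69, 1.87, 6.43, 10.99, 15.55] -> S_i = -2.69 + 4.56*i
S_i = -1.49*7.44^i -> [-1.49, -11.09, -82.48, -613.63, -4565.39]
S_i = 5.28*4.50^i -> [5.28, 23.76, 106.92, 481.14, 2165.13]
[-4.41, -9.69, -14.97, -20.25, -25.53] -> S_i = -4.41 + -5.28*i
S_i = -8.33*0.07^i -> [-8.33, -0.58, -0.04, -0.0, -0.0]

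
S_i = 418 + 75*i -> [418, 493, 568, 643, 718]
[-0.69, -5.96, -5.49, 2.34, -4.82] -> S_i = Random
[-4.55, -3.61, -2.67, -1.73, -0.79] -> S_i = -4.55 + 0.94*i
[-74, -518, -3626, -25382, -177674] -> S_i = -74*7^i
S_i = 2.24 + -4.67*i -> [2.24, -2.43, -7.1, -11.77, -16.44]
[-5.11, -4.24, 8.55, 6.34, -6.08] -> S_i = Random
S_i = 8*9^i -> [8, 72, 648, 5832, 52488]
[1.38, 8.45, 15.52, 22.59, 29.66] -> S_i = 1.38 + 7.07*i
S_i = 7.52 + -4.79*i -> [7.52, 2.73, -2.06, -6.85, -11.64]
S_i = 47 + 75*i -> [47, 122, 197, 272, 347]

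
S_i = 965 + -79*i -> [965, 886, 807, 728, 649]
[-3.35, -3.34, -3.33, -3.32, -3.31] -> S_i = -3.35 + 0.01*i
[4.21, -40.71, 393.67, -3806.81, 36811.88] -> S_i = 4.21*(-9.67)^i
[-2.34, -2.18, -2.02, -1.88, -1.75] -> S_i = -2.34*0.93^i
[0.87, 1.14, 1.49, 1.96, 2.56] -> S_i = 0.87*1.31^i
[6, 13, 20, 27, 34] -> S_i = 6 + 7*i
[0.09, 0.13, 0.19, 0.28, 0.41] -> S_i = 0.09*1.46^i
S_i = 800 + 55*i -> [800, 855, 910, 965, 1020]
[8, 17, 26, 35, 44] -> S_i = 8 + 9*i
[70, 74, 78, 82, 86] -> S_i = 70 + 4*i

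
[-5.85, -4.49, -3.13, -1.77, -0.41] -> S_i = -5.85 + 1.36*i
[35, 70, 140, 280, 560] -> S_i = 35*2^i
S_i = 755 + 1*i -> [755, 756, 757, 758, 759]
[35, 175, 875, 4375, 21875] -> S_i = 35*5^i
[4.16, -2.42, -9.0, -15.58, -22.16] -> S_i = 4.16 + -6.58*i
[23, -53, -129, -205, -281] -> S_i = 23 + -76*i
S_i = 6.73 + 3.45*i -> [6.73, 10.18, 13.63, 17.08, 20.53]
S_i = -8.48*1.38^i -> [-8.48, -11.7, -16.15, -22.29, -30.75]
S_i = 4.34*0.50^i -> [4.34, 2.17, 1.08, 0.54, 0.27]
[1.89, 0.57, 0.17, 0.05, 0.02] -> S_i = 1.89*0.30^i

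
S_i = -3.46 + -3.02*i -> [-3.46, -6.48, -9.5, -12.52, -15.54]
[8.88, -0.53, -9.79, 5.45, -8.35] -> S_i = Random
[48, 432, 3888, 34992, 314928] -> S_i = 48*9^i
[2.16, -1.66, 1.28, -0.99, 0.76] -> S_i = 2.16*(-0.77)^i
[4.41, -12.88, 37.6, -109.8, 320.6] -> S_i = 4.41*(-2.92)^i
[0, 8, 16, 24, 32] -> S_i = 0 + 8*i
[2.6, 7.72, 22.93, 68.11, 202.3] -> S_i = 2.60*2.97^i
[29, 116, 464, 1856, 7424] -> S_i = 29*4^i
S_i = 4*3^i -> [4, 12, 36, 108, 324]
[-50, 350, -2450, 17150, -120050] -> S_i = -50*-7^i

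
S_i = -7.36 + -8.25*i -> [-7.36, -15.61, -23.86, -32.11, -40.36]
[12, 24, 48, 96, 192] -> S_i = 12*2^i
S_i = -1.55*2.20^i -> [-1.55, -3.41, -7.5, -16.5, -36.31]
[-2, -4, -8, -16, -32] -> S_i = -2*2^i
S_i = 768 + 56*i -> [768, 824, 880, 936, 992]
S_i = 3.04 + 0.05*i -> [3.04, 3.09, 3.14, 3.19, 3.24]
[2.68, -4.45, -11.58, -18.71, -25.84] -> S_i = 2.68 + -7.13*i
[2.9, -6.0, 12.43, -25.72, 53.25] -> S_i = 2.90*(-2.07)^i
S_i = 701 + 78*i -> [701, 779, 857, 935, 1013]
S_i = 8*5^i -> [8, 40, 200, 1000, 5000]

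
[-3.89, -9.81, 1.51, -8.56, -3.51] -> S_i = Random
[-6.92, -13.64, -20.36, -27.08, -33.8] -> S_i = -6.92 + -6.72*i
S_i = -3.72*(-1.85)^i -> [-3.72, 6.88, -12.73, 23.55, -43.57]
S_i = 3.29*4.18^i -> [3.29, 13.75, 57.48, 240.28, 1004.39]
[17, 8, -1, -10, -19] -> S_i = 17 + -9*i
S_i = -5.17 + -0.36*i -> [-5.17, -5.53, -5.89, -6.25, -6.61]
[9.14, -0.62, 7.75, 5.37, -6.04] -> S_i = Random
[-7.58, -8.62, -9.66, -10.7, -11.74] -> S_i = -7.58 + -1.04*i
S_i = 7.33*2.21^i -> [7.33, 16.2, 35.8, 79.12, 174.85]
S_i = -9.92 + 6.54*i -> [-9.92, -3.38, 3.16, 9.7, 16.24]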